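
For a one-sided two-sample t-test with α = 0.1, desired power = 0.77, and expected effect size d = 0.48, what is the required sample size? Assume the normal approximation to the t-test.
n = 36 per group

Sample size formula (two-sample t-test, normal approximation):
n = 2 · ((z_α + z_β) / d)²

z_α = 1.282 (for α = 0.1, one-sided)
z_β = 0.739 (for power = 0.77)
d = 0.48

n = 2 · ((1.282 + 0.739) / 0.48)²
n = 2 · (4.210)²
n ≈ 35.45
Round up to the next whole number: n = 36 per group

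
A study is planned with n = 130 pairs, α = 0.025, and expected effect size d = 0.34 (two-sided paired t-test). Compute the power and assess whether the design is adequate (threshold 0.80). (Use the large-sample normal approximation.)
Power ≈ 0.95; the study is adequately powered (power ≥ 0.80)

Power calculation (paired t-test, normal approximation):
z_β = d · √n - z_{α/2}
z_β = 0.34 · √130 - 2.241
z_β = 0.34 · 11.402 - 2.241
z_β = 1.635

Power = Φ(z_β) = Φ(1.635) ≈ 0.949

Effect size d = 0.34 is small by Cohen's convention (0.2/0.5/0.8).

Threshold: power ≥ 0.80 is conventionally adequate.
Power ≈ 0.95 → the study is adequately powered (power ≥ 0.80).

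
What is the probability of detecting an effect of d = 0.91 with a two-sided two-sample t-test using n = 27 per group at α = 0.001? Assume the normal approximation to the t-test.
Power ≈ 0.52

Power calculation (two-sample t-test, normal approximation):
z_β = d · √(n/2) - z_{α/2}
z_β = 0.91 · √(27/2) - 3.291
z_β = 0.91 · 3.674 - 3.291
z_β = 0.053

Power = Φ(z_β) = Φ(0.053) ≈ 0.521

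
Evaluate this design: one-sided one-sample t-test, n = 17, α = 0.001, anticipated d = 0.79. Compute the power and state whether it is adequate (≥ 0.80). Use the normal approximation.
Power ≈ 0.57; the study is underpowered (power < 0.80)

Power calculation (one-sample t-test, normal approximation):
z_β = d · √n - z_α
z_β = 0.79 · √17 - 3.090
z_β = 0.79 · 4.123 - 3.090
z_β = 0.167

Power = Φ(z_β) = Φ(0.167) ≈ 0.566

Effect size d = 0.79 is medium by Cohen's convention (0.2/0.5/0.8).

Threshold: power ≥ 0.80 is conventionally adequate.
Power ≈ 0.57 → the study is underpowered (power < 0.80).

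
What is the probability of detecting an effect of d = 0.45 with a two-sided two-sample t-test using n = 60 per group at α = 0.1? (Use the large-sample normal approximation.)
Power ≈ 0.79

Power calculation (two-sample t-test, normal approximation):
z_β = d · √(n/2) - z_{α/2}
z_β = 0.45 · √(60/2) - 1.645
z_β = 0.45 · 5.477 - 1.645
z_β = 0.820

Power = Φ(z_β) = Φ(0.820) ≈ 0.794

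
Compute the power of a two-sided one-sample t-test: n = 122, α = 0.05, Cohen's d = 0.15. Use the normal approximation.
Power ≈ 0.38

Power calculation (one-sample t-test, normal approximation):
z_β = d · √n - z_{α/2}
z_β = 0.15 · √122 - 1.960
z_β = 0.15 · 11.045 - 1.960
z_β = -0.303

Power = Φ(z_β) = Φ(-0.303) ≈ 0.381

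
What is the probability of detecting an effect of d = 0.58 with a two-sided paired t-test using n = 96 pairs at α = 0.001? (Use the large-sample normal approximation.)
Power ≈ 0.99

Power calculation (paired t-test, normal approximation):
z_β = d · √n - z_{α/2}
z_β = 0.58 · √96 - 3.291
z_β = 0.58 · 9.798 - 3.291
z_β = 2.392

Power = Φ(z_β) = Φ(2.392) ≈ 0.992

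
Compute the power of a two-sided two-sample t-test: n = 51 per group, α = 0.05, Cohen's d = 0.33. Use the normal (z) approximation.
Power ≈ 0.38

Power calculation (two-sample t-test, normal approximation):
z_β = d · √(n/2) - z_{α/2}
z_β = 0.33 · √(51/2) - 1.960
z_β = 0.33 · 5.050 - 1.960
z_β = -0.294

Power = Φ(z_β) = Φ(-0.294) ≈ 0.385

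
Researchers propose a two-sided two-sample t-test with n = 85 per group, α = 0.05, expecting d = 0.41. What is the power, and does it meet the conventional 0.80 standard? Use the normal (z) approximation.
Power ≈ 0.76; the study is underpowered (power < 0.80)

Power calculation (two-sample t-test, normal approximation):
z_β = d · √(n/2) - z_{α/2}
z_β = 0.41 · √(85/2) - 1.960
z_β = 0.41 · 6.519 - 1.960
z_β = 0.713

Power = Φ(z_β) = Φ(0.713) ≈ 0.762

Effect size d = 0.41 is small by Cohen's convention (0.2/0.5/0.8).

Threshold: power ≥ 0.80 is conventionally adequate.
Power ≈ 0.76 → the study is underpowered (power < 0.80).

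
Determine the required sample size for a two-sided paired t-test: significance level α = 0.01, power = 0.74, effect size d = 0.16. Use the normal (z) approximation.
n = 405 pairs

Sample size formula (paired t-test, normal approximation):
n = ((z_{α/2} + z_β) / d)²

z_{α/2} = 2.576 (for α = 0.01, two-sided)
z_β = 0.643 (for power = 0.74)
d = 0.16

n = ((2.576 + 0.643) / 0.16)²
n = (20.119)²
n ≈ 404.77
Round up to the next whole number: n = 405 pairs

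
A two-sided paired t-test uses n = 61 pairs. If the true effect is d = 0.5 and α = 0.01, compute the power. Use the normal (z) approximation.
Power ≈ 0.91

Power calculation (paired t-test, normal approximation):
z_β = d · √n - z_{α/2}
z_β = 0.5 · √61 - 2.576
z_β = 0.5 · 7.810 - 2.576
z_β = 1.329

Power = Φ(z_β) = Φ(1.329) ≈ 0.908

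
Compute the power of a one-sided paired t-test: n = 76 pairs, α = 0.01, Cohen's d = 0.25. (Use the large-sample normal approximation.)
Power ≈ 0.44

Power calculation (paired t-test, normal approximation):
z_β = d · √n - z_α
z_β = 0.25 · √76 - 2.326
z_β = 0.25 · 8.718 - 2.326
z_β = -0.147

Power = Φ(z_β) = Φ(-0.147) ≈ 0.442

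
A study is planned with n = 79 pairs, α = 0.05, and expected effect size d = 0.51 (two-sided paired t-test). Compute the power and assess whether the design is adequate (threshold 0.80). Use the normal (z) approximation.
Power ≈ 0.99; the study is adequately powered (power ≥ 0.80)

Power calculation (paired t-test, normal approximation):
z_β = d · √n - z_{α/2}
z_β = 0.51 · √79 - 1.960
z_β = 0.51 · 8.888 - 1.960
z_β = 2.573

Power = Φ(z_β) = Φ(2.573) ≈ 0.995

Effect size d = 0.51 is medium by Cohen's convention (0.2/0.5/0.8).

Threshold: power ≥ 0.80 is conventionally adequate.
Power ≈ 0.99 → the study is adequately powered (power ≥ 0.80).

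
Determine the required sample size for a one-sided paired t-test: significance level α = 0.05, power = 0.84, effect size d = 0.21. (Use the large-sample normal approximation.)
n = 158 pairs

Sample size formula (paired t-test, normal approximation):
n = ((z_α + z_β) / d)²

z_α = 1.645 (for α = 0.05, one-sided)
z_β = 0.994 (for power = 0.84)
d = 0.21

n = ((1.645 + 0.994) / 0.21)²
n = (12.567)²
n ≈ 157.93
Round up to the next whole number: n = 158 pairs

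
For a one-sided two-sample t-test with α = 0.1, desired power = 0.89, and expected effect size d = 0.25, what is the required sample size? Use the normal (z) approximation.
n = 202 per group

Sample size formula (two-sample t-test, normal approximation):
n = 2 · ((z_α + z_β) / d)²

z_α = 1.282 (for α = 0.1, one-sided)
z_β = 1.227 (for power = 0.89)
d = 0.25

n = 2 · ((1.282 + 1.227) / 0.25)²
n = 2 · (10.036)²
n ≈ 201.44
Round up to the next whole number: n = 202 per group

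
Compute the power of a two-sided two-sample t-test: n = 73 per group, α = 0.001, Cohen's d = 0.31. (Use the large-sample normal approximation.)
Power ≈ 0.08

Power calculation (two-sample t-test, normal approximation):
z_β = d · √(n/2) - z_{α/2}
z_β = 0.31 · √(73/2) - 3.291
z_β = 0.31 · 6.042 - 3.291
z_β = -1.418

Power = Φ(z_β) = Φ(-1.418) ≈ 0.078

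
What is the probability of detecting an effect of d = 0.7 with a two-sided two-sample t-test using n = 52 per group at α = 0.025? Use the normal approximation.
Power ≈ 0.91

Power calculation (two-sample t-test, normal approximation):
z_β = d · √(n/2) - z_{α/2}
z_β = 0.7 · √(52/2) - 2.241
z_β = 0.7 · 5.099 - 2.241
z_β = 1.328

Power = Φ(z_β) = Φ(1.328) ≈ 0.908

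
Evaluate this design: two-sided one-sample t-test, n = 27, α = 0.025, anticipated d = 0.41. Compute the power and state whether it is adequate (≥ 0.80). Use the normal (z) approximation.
Power ≈ 0.46; the study is underpowered (power < 0.80)

Power calculation (one-sample t-test, normal approximation):
z_β = d · √n - z_{α/2}
z_β = 0.41 · √27 - 2.241
z_β = 0.41 · 5.196 - 2.241
z_β = -0.111

Power = Φ(z_β) = Φ(-0.111) ≈ 0.456

Effect size d = 0.41 is small by Cohen's convention (0.2/0.5/0.8).

Threshold: power ≥ 0.80 is conventionally adequate.
Power ≈ 0.46 → the study is underpowered (power < 0.80).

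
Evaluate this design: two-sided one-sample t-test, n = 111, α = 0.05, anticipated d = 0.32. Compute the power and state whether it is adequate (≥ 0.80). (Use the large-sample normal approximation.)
Power ≈ 0.92; the study is adequately powered (power ≥ 0.80)

Power calculation (one-sample t-test, normal approximation):
z_β = d · √n - z_{α/2}
z_β = 0.32 · √111 - 1.960
z_β = 0.32 · 10.536 - 1.960
z_β = 1.411

Power = Φ(z_β) = Φ(1.411) ≈ 0.921

Effect size d = 0.32 is small by Cohen's convention (0.2/0.5/0.8).

Threshold: power ≥ 0.80 is conventionally adequate.
Power ≈ 0.92 → the study is adequately powered (power ≥ 0.80).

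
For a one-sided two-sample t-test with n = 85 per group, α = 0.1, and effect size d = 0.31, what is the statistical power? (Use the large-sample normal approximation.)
Power ≈ 0.77

Power calculation (two-sample t-test, normal approximation):
z_β = d · √(n/2) - z_α
z_β = 0.31 · √(85/2) - 1.282
z_β = 0.31 · 6.519 - 1.282
z_β = 0.739

Power = Φ(z_β) = Φ(0.739) ≈ 0.770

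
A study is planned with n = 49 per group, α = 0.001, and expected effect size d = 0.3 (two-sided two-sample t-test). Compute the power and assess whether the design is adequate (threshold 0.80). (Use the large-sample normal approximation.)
Power ≈ 0.04; the study is underpowered (power < 0.80)

Power calculation (two-sample t-test, normal approximation):
z_β = d · √(n/2) - z_{α/2}
z_β = 0.3 · √(49/2) - 3.291
z_β = 0.3 · 4.950 - 3.291
z_β = -1.806

Power = Φ(z_β) = Φ(-1.806) ≈ 0.035

Effect size d = 0.3 is small by Cohen's convention (0.2/0.5/0.8).

Threshold: power ≥ 0.80 is conventionally adequate.
Power ≈ 0.04 → the study is underpowered (power < 0.80).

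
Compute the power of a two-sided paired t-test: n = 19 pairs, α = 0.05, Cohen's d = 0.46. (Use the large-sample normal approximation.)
Power ≈ 0.52

Power calculation (paired t-test, normal approximation):
z_β = d · √n - z_{α/2}
z_β = 0.46 · √19 - 1.960
z_β = 0.46 · 4.359 - 1.960
z_β = 0.045

Power = Φ(z_β) = Φ(0.045) ≈ 0.518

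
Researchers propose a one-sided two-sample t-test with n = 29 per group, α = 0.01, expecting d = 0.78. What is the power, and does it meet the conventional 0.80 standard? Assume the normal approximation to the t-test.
Power ≈ 0.74; the study is underpowered (power < 0.80)

Power calculation (two-sample t-test, normal approximation):
z_β = d · √(n/2) - z_α
z_β = 0.78 · √(29/2) - 2.326
z_β = 0.78 · 3.808 - 2.326
z_β = 0.644

Power = Φ(z_β) = Φ(0.644) ≈ 0.740

Effect size d = 0.78 is medium by Cohen's convention (0.2/0.5/0.8).

Threshold: power ≥ 0.80 is conventionally adequate.
Power ≈ 0.74 → the study is underpowered (power < 0.80).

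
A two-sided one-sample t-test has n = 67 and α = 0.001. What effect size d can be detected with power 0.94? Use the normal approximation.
d ≈ 0.59

Minimum detectable effect (one-sample t-test, normal approximation):
d = (z_{α/2} + z_β) / √n
d = (3.291 + 1.555) / √67
d = 4.845 / 8.185
d ≈ 0.59

By Cohen's convention (0.2 small / 0.5 medium / 0.8 large): medium effect.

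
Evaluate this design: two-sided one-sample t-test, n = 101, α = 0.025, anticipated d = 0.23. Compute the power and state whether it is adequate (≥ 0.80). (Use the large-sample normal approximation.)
Power ≈ 0.53; the study is underpowered (power < 0.80)

Power calculation (one-sample t-test, normal approximation):
z_β = d · √n - z_{α/2}
z_β = 0.23 · √101 - 2.241
z_β = 0.23 · 10.050 - 2.241
z_β = 0.070

Power = Φ(z_β) = Φ(0.070) ≈ 0.528

Effect size d = 0.23 is small by Cohen's convention (0.2/0.5/0.8).

Threshold: power ≥ 0.80 is conventionally adequate.
Power ≈ 0.53 → the study is underpowered (power < 0.80).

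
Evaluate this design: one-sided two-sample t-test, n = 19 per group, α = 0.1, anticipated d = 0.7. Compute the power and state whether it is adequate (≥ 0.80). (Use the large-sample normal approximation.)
Power ≈ 0.81; the study is adequately powered (power ≥ 0.80)

Power calculation (two-sample t-test, normal approximation):
z_β = d · √(n/2) - z_α
z_β = 0.7 · √(19/2) - 1.282
z_β = 0.7 · 3.082 - 1.282
z_β = 0.876

Power = Φ(z_β) = Φ(0.876) ≈ 0.809

Effect size d = 0.7 is medium by Cohen's convention (0.2/0.5/0.8).

Threshold: power ≥ 0.80 is conventionally adequate.
Power ≈ 0.81 → the study is adequately powered (power ≥ 0.80).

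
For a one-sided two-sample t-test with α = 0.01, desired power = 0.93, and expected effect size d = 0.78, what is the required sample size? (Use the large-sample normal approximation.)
n = 48 per group

Sample size formula (two-sample t-test, normal approximation):
n = 2 · ((z_α + z_β) / d)²

z_α = 2.326 (for α = 0.01, one-sided)
z_β = 1.476 (for power = 0.93)
d = 0.78

n = 2 · ((2.326 + 1.476) / 0.78)²
n = 2 · (4.874)²
n ≈ 47.51
Round up to the next whole number: n = 48 per group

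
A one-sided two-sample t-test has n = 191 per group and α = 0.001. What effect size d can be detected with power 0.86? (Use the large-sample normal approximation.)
d ≈ 0.43

Minimum detectable effect (two-sample t-test, normal approximation):
d = (z_α + z_β) / √(n/2)
d = (3.090 + 1.080) / √(191/2)
d = 4.171 / 9.772
d ≈ 0.43

By Cohen's convention (0.2 small / 0.5 medium / 0.8 large): small effect.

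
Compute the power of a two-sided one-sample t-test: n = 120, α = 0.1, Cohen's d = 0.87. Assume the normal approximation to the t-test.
Power ≈ 1.00

Power calculation (one-sample t-test, normal approximation):
z_β = d · √n - z_{α/2}
z_β = 0.87 · √120 - 1.645
z_β = 0.87 · 10.954 - 1.645
z_β = 7.886

Power = Φ(z_β) = Φ(7.886) ≈ 1.000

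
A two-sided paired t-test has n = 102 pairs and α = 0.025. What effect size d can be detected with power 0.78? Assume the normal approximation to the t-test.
d ≈ 0.30

Minimum detectable effect (paired t-test, normal approximation):
d = (z_{α/2} + z_β) / √n
d = (2.241 + 0.772) / √102
d = 3.014 / 10.100
d ≈ 0.30

By Cohen's convention (0.2 small / 0.5 medium / 0.8 large): small effect.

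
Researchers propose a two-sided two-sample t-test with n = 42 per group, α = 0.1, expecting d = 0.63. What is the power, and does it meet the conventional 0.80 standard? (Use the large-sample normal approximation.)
Power ≈ 0.89; the study is adequately powered (power ≥ 0.80)

Power calculation (two-sample t-test, normal approximation):
z_β = d · √(n/2) - z_{α/2}
z_β = 0.63 · √(42/2) - 1.645
z_β = 0.63 · 4.583 - 1.645
z_β = 1.242

Power = Φ(z_β) = Φ(1.242) ≈ 0.893

Effect size d = 0.63 is medium by Cohen's convention (0.2/0.5/0.8).

Threshold: power ≥ 0.80 is conventionally adequate.
Power ≈ 0.89 → the study is adequately powered (power ≥ 0.80).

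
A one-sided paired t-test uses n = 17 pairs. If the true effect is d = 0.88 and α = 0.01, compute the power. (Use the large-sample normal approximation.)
Power ≈ 0.90

Power calculation (paired t-test, normal approximation):
z_β = d · √n - z_α
z_β = 0.88 · √17 - 2.326
z_β = 0.88 · 4.123 - 2.326
z_β = 1.302

Power = Φ(z_β) = Φ(1.302) ≈ 0.904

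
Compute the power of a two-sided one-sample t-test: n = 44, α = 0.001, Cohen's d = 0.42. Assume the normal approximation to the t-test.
Power ≈ 0.31

Power calculation (one-sample t-test, normal approximation):
z_β = d · √n - z_{α/2}
z_β = 0.42 · √44 - 3.291
z_β = 0.42 · 6.633 - 3.291
z_β = -0.505

Power = Φ(z_β) = Φ(-0.505) ≈ 0.307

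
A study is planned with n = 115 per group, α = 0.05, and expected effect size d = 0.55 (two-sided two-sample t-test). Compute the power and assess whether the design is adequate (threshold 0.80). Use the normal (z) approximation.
Power ≈ 0.99; the study is adequately powered (power ≥ 0.80)

Power calculation (two-sample t-test, normal approximation):
z_β = d · √(n/2) - z_{α/2}
z_β = 0.55 · √(115/2) - 1.960
z_β = 0.55 · 7.583 - 1.960
z_β = 2.211

Power = Φ(z_β) = Φ(2.211) ≈ 0.986

Effect size d = 0.55 is medium by Cohen's convention (0.2/0.5/0.8).

Threshold: power ≥ 0.80 is conventionally adequate.
Power ≈ 0.99 → the study is adequately powered (power ≥ 0.80).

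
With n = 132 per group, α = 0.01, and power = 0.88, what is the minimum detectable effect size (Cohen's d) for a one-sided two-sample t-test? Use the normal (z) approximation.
d ≈ 0.43

Minimum detectable effect (two-sample t-test, normal approximation):
d = (z_α + z_β) / √(n/2)
d = (2.326 + 1.175) / √(132/2)
d = 3.501 / 8.124
d ≈ 0.43

By Cohen's convention (0.2 small / 0.5 medium / 0.8 large): small effect.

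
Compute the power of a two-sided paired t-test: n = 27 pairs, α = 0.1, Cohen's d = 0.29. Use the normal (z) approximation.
Power ≈ 0.45

Power calculation (paired t-test, normal approximation):
z_β = d · √n - z_{α/2}
z_β = 0.29 · √27 - 1.645
z_β = 0.29 · 5.196 - 1.645
z_β = -0.138

Power = Φ(z_β) = Φ(-0.138) ≈ 0.445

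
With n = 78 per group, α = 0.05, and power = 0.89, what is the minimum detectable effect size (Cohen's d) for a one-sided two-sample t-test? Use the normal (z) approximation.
d ≈ 0.46

Minimum detectable effect (two-sample t-test, normal approximation):
d = (z_α + z_β) / √(n/2)
d = (1.645 + 1.227) / √(78/2)
d = 2.871 / 6.245
d ≈ 0.46

By Cohen's convention (0.2 small / 0.5 medium / 0.8 large): small effect.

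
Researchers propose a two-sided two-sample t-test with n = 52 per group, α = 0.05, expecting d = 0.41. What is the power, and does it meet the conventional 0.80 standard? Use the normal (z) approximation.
Power ≈ 0.55; the study is underpowered (power < 0.80)

Power calculation (two-sample t-test, normal approximation):
z_β = d · √(n/2) - z_{α/2}
z_β = 0.41 · √(52/2) - 1.960
z_β = 0.41 · 5.099 - 1.960
z_β = 0.131

Power = Φ(z_β) = Φ(0.131) ≈ 0.552

Effect size d = 0.41 is small by Cohen's convention (0.2/0.5/0.8).

Threshold: power ≥ 0.80 is conventionally adequate.
Power ≈ 0.55 → the study is underpowered (power < 0.80).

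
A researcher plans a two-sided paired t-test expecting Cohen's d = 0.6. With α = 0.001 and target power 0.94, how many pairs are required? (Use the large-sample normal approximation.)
n = 66 pairs

Sample size formula (paired t-test, normal approximation):
n = ((z_{α/2} + z_β) / d)²

z_{α/2} = 3.291 (for α = 0.001, two-sided)
z_β = 1.555 (for power = 0.94)
d = 0.6

n = ((3.291 + 1.555) / 0.6)²
n = (8.077)²
n ≈ 65.24
Round up to the next whole number: n = 66 pairs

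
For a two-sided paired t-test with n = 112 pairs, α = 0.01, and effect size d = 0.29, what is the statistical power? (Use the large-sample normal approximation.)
Power ≈ 0.69

Power calculation (paired t-test, normal approximation):
z_β = d · √n - z_{α/2}
z_β = 0.29 · √112 - 2.576
z_β = 0.29 · 10.583 - 2.576
z_β = 0.493

Power = Φ(z_β) = Φ(0.493) ≈ 0.689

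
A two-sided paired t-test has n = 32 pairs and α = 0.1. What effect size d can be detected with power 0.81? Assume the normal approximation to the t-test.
d ≈ 0.45

Minimum detectable effect (paired t-test, normal approximation):
d = (z_{α/2} + z_β) / √n
d = (1.645 + 0.878) / √32
d = 2.523 / 5.657
d ≈ 0.45

By Cohen's convention (0.2 small / 0.5 medium / 0.8 large): small effect.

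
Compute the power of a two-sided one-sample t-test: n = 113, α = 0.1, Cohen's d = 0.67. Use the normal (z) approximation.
Power ≈ 1.00

Power calculation (one-sample t-test, normal approximation):
z_β = d · √n - z_{α/2}
z_β = 0.67 · √113 - 1.645
z_β = 0.67 · 10.630 - 1.645
z_β = 5.477

Power = Φ(z_β) = Φ(5.477) ≈ 1.000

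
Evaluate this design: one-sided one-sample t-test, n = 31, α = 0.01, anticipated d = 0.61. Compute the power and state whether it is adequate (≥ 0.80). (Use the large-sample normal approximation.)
Power ≈ 0.86; the study is adequately powered (power ≥ 0.80)

Power calculation (one-sample t-test, normal approximation):
z_β = d · √n - z_α
z_β = 0.61 · √31 - 2.326
z_β = 0.61 · 5.568 - 2.326
z_β = 1.070

Power = Φ(z_β) = Φ(1.070) ≈ 0.858

Effect size d = 0.61 is medium by Cohen's convention (0.2/0.5/0.8).

Threshold: power ≥ 0.80 is conventionally adequate.
Power ≈ 0.86 → the study is adequately powered (power ≥ 0.80).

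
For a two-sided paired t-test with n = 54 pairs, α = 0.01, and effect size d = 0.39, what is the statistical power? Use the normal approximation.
Power ≈ 0.61

Power calculation (paired t-test, normal approximation):
z_β = d · √n - z_{α/2}
z_β = 0.39 · √54 - 2.576
z_β = 0.39 · 7.348 - 2.576
z_β = 0.290

Power = Φ(z_β) = Φ(0.290) ≈ 0.614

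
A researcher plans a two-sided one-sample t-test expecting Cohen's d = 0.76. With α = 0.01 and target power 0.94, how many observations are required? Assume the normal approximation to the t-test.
n = 30

Sample size formula (one-sample t-test, normal approximation):
n = ((z_{α/2} + z_β) / d)²

z_{α/2} = 2.576 (for α = 0.01, two-sided)
z_β = 1.555 (for power = 0.94)
d = 0.76

n = ((2.576 + 1.555) / 0.76)²
n = (5.436)²
n ≈ 29.55
Round up to the next whole number: n = 30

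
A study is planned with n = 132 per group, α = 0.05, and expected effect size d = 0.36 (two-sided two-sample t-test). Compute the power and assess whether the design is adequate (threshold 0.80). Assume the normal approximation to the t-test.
Power ≈ 0.83; the study is adequately powered (power ≥ 0.80)

Power calculation (two-sample t-test, normal approximation):
z_β = d · √(n/2) - z_{α/2}
z_β = 0.36 · √(132/2) - 1.960
z_β = 0.36 · 8.124 - 1.960
z_β = 0.965

Power = Φ(z_β) = Φ(0.965) ≈ 0.833

Effect size d = 0.36 is small by Cohen's convention (0.2/0.5/0.8).

Threshold: power ≥ 0.80 is conventionally adequate.
Power ≈ 0.83 → the study is adequately powered (power ≥ 0.80).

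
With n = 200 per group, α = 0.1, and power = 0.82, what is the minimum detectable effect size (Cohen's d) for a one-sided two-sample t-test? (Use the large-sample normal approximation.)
d ≈ 0.22

Minimum detectable effect (two-sample t-test, normal approximation):
d = (z_α + z_β) / √(n/2)
d = (1.282 + 0.915) / √(200/2)
d = 2.197 / 10.000
d ≈ 0.22

By Cohen's convention (0.2 small / 0.5 medium / 0.8 large): small effect.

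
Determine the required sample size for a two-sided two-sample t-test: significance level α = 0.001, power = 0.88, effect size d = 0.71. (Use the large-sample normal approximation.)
n = 80 per group

Sample size formula (two-sample t-test, normal approximation):
n = 2 · ((z_{α/2} + z_β) / d)²

z_{α/2} = 3.291 (for α = 0.001, two-sided)
z_β = 1.175 (for power = 0.88)
d = 0.71

n = 2 · ((3.291 + 1.175) / 0.71)²
n = 2 · (6.290)²
n ≈ 79.13
Round up to the next whole number: n = 80 per group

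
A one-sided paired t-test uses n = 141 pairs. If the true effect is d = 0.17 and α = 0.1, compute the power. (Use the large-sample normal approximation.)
Power ≈ 0.77

Power calculation (paired t-test, normal approximation):
z_β = d · √n - z_α
z_β = 0.17 · √141 - 1.282
z_β = 0.17 · 11.874 - 1.282
z_β = 0.737

Power = Φ(z_β) = Φ(0.737) ≈ 0.769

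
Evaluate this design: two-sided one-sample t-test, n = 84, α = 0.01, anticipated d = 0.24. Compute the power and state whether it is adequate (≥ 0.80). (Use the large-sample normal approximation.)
Power ≈ 0.35; the study is underpowered (power < 0.80)

Power calculation (one-sample t-test, normal approximation):
z_β = d · √n - z_{α/2}
z_β = 0.24 · √84 - 2.576
z_β = 0.24 · 9.165 - 2.576
z_β = -0.376

Power = Φ(z_β) = Φ(-0.376) ≈ 0.353

Effect size d = 0.24 is small by Cohen's convention (0.2/0.5/0.8).

Threshold: power ≥ 0.80 is conventionally adequate.
Power ≈ 0.35 → the study is underpowered (power < 0.80).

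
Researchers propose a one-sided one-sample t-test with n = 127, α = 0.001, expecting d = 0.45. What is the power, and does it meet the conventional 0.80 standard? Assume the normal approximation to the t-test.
Power ≈ 0.98; the study is adequately powered (power ≥ 0.80)

Power calculation (one-sample t-test, normal approximation):
z_β = d · √n - z_α
z_β = 0.45 · √127 - 3.090
z_β = 0.45 · 11.269 - 3.090
z_β = 1.981

Power = Φ(z_β) = Φ(1.981) ≈ 0.976

Effect size d = 0.45 is small by Cohen's convention (0.2/0.5/0.8).

Threshold: power ≥ 0.80 is conventionally adequate.
Power ≈ 0.98 → the study is adequately powered (power ≥ 0.80).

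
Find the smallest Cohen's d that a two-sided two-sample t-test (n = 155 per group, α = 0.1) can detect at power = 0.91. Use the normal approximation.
d ≈ 0.34

Minimum detectable effect (two-sample t-test, normal approximation):
d = (z_{α/2} + z_β) / √(n/2)
d = (1.645 + 1.341) / √(155/2)
d = 2.986 / 8.803
d ≈ 0.34

By Cohen's convention (0.2 small / 0.5 medium / 0.8 large): small effect.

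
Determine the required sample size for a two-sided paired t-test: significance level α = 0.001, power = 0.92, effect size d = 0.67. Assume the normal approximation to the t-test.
n = 50 pairs

Sample size formula (paired t-test, normal approximation):
n = ((z_{α/2} + z_β) / d)²

z_{α/2} = 3.291 (for α = 0.001, two-sided)
z_β = 1.405 (for power = 0.92)
d = 0.67

n = ((3.291 + 1.405) / 0.67)²
n = (7.009)²
n ≈ 49.13
Round up to the next whole number: n = 50 pairs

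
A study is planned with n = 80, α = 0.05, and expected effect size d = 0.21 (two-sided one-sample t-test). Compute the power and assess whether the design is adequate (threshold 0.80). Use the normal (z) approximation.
Power ≈ 0.47; the study is underpowered (power < 0.80)

Power calculation (one-sample t-test, normal approximation):
z_β = d · √n - z_{α/2}
z_β = 0.21 · √80 - 1.960
z_β = 0.21 · 8.944 - 1.960
z_β = -0.082

Power = Φ(z_β) = Φ(-0.082) ≈ 0.467

Effect size d = 0.21 is small by Cohen's convention (0.2/0.5/0.8).

Threshold: power ≥ 0.80 is conventionally adequate.
Power ≈ 0.47 → the study is underpowered (power < 0.80).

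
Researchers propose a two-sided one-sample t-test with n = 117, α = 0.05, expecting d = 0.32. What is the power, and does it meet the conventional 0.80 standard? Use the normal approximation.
Power ≈ 0.93; the study is adequately powered (power ≥ 0.80)

Power calculation (one-sample t-test, normal approximation):
z_β = d · √n - z_{α/2}
z_β = 0.32 · √117 - 1.960
z_β = 0.32 · 10.817 - 1.960
z_β = 1.501

Power = Φ(z_β) = Φ(1.501) ≈ 0.933

Effect size d = 0.32 is small by Cohen's convention (0.2/0.5/0.8).

Threshold: power ≥ 0.80 is conventionally adequate.
Power ≈ 0.93 → the study is adequately powered (power ≥ 0.80).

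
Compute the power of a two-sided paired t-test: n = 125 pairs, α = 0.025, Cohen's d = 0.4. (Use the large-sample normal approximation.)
Power ≈ 0.99

Power calculation (paired t-test, normal approximation):
z_β = d · √n - z_{α/2}
z_β = 0.4 · √125 - 2.241
z_β = 0.4 · 11.180 - 2.241
z_β = 2.231

Power = Φ(z_β) = Φ(2.231) ≈ 0.987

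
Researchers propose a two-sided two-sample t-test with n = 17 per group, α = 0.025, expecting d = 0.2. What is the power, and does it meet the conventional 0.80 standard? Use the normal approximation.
Power ≈ 0.05; the study is underpowered (power < 0.80)

Power calculation (two-sample t-test, normal approximation):
z_β = d · √(n/2) - z_{α/2}
z_β = 0.2 · √(17/2) - 2.241
z_β = 0.2 · 2.915 - 2.241
z_β = -1.658

Power = Φ(z_β) = Φ(-1.658) ≈ 0.049

Effect size d = 0.2 is small by Cohen's convention (0.2/0.5/0.8).

Threshold: power ≥ 0.80 is conventionally adequate.
Power ≈ 0.05 → the study is underpowered (power < 0.80).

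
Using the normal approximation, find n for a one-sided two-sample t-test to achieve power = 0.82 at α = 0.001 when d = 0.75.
n = 58 per group

Sample size formula (two-sample t-test, normal approximation):
n = 2 · ((z_α + z_β) / d)²

z_α = 3.090 (for α = 0.001, one-sided)
z_β = 0.915 (for power = 0.82)
d = 0.75

n = 2 · ((3.090 + 0.915) / 0.75)²
n = 2 · (5.340)²
n ≈ 57.03
Round up to the next whole number: n = 58 per group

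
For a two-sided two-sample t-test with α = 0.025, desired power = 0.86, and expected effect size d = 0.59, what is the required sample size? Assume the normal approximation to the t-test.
n = 64 per group

Sample size formula (two-sample t-test, normal approximation):
n = 2 · ((z_{α/2} + z_β) / d)²

z_{α/2} = 2.241 (for α = 0.025, two-sided)
z_β = 1.080 (for power = 0.86)
d = 0.59

n = 2 · ((2.241 + 1.080) / 0.59)²
n = 2 · (5.629)²
n ≈ 63.37
Round up to the next whole number: n = 64 per group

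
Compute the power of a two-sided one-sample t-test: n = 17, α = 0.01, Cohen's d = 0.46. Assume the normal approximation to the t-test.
Power ≈ 0.25

Power calculation (one-sample t-test, normal approximation):
z_β = d · √n - z_{α/2}
z_β = 0.46 · √17 - 2.576
z_β = 0.46 · 4.123 - 2.576
z_β = -0.679

Power = Φ(z_β) = Φ(-0.679) ≈ 0.249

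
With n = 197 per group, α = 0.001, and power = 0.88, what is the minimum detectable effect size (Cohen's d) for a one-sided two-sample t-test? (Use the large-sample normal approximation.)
d ≈ 0.43

Minimum detectable effect (two-sample t-test, normal approximation):
d = (z_α + z_β) / √(n/2)
d = (3.090 + 1.175) / √(197/2)
d = 4.265 / 9.925
d ≈ 0.43

By Cohen's convention (0.2 small / 0.5 medium / 0.8 large): small effect.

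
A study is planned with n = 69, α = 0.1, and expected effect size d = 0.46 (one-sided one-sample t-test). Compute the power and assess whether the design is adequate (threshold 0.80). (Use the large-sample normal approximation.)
Power ≈ 0.99; the study is adequately powered (power ≥ 0.80)

Power calculation (one-sample t-test, normal approximation):
z_β = d · √n - z_α
z_β = 0.46 · √69 - 1.282
z_β = 0.46 · 8.307 - 1.282
z_β = 2.539

Power = Φ(z_β) = Φ(2.539) ≈ 0.994

Effect size d = 0.46 is small by Cohen's convention (0.2/0.5/0.8).

Threshold: power ≥ 0.80 is conventionally adequate.
Power ≈ 0.99 → the study is adequately powered (power ≥ 0.80).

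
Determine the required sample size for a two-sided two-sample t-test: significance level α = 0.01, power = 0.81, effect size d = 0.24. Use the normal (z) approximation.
n = 415 per group

Sample size formula (two-sample t-test, normal approximation):
n = 2 · ((z_{α/2} + z_β) / d)²

z_{α/2} = 2.576 (for α = 0.01, two-sided)
z_β = 0.878 (for power = 0.81)
d = 0.24

n = 2 · ((2.576 + 0.878) / 0.24)²
n = 2 · (14.392)²
n ≈ 414.26
Round up to the next whole number: n = 415 per group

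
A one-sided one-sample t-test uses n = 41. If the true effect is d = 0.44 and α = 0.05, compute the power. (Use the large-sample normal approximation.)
Power ≈ 0.88

Power calculation (one-sample t-test, normal approximation):
z_β = d · √n - z_α
z_β = 0.44 · √41 - 1.645
z_β = 0.44 · 6.403 - 1.645
z_β = 1.173

Power = Φ(z_β) = Φ(1.173) ≈ 0.880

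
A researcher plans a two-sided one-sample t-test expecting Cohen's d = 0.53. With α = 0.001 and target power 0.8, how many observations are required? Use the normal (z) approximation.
n = 61

Sample size formula (one-sample t-test, normal approximation):
n = ((z_{α/2} + z_β) / d)²

z_{α/2} = 3.291 (for α = 0.001, two-sided)
z_β = 0.842 (for power = 0.8)
d = 0.53

n = ((3.291 + 0.842) / 0.53)²
n = (7.798)²
n ≈ 60.81
Round up to the next whole number: n = 61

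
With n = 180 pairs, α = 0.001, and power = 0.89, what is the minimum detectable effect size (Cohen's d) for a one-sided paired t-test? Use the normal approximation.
d ≈ 0.32

Minimum detectable effect (paired t-test, normal approximation):
d = (z_α + z_β) / √n
d = (3.090 + 1.227) / √180
d = 4.317 / 13.416
d ≈ 0.32

By Cohen's convention (0.2 small / 0.5 medium / 0.8 large): small effect.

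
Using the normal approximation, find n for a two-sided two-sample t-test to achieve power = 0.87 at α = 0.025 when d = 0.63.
n = 58 per group

Sample size formula (two-sample t-test, normal approximation):
n = 2 · ((z_{α/2} + z_β) / d)²

z_{α/2} = 2.241 (for α = 0.025, two-sided)
z_β = 1.126 (for power = 0.87)
d = 0.63

n = 2 · ((2.241 + 1.126) / 0.63)²
n = 2 · (5.344)²
n ≈ 57.12
Round up to the next whole number: n = 58 per group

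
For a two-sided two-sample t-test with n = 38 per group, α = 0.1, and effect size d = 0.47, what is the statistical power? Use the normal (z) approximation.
Power ≈ 0.66

Power calculation (two-sample t-test, normal approximation):
z_β = d · √(n/2) - z_{α/2}
z_β = 0.47 · √(38/2) - 1.645
z_β = 0.47 · 4.359 - 1.645
z_β = 0.404

Power = Φ(z_β) = Φ(0.404) ≈ 0.657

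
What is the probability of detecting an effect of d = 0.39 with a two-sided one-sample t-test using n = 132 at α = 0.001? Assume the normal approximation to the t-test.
Power ≈ 0.88

Power calculation (one-sample t-test, normal approximation):
z_β = d · √n - z_{α/2}
z_β = 0.39 · √132 - 3.291
z_β = 0.39 · 11.489 - 3.291
z_β = 1.190

Power = Φ(z_β) = Φ(1.190) ≈ 0.883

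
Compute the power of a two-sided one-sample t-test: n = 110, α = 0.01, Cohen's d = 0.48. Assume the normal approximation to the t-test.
Power ≈ 0.99

Power calculation (one-sample t-test, normal approximation):
z_β = d · √n - z_{α/2}
z_β = 0.48 · √110 - 2.576
z_β = 0.48 · 10.488 - 2.576
z_β = 2.458

Power = Φ(z_β) = Φ(2.458) ≈ 0.993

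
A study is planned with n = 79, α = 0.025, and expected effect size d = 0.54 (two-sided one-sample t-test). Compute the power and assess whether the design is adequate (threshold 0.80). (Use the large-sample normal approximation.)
Power ≈ 0.99; the study is adequately powered (power ≥ 0.80)

Power calculation (one-sample t-test, normal approximation):
z_β = d · √n - z_{α/2}
z_β = 0.54 · √79 - 2.241
z_β = 0.54 · 8.888 - 2.241
z_β = 2.558

Power = Φ(z_β) = Φ(2.558) ≈ 0.995

Effect size d = 0.54 is medium by Cohen's convention (0.2/0.5/0.8).

Threshold: power ≥ 0.80 is conventionally adequate.
Power ≈ 0.99 → the study is adequately powered (power ≥ 0.80).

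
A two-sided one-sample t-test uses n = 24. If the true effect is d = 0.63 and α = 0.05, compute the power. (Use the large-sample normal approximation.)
Power ≈ 0.87

Power calculation (one-sample t-test, normal approximation):
z_β = d · √n - z_{α/2}
z_β = 0.63 · √24 - 1.960
z_β = 0.63 · 4.899 - 1.960
z_β = 1.126

Power = Φ(z_β) = Φ(1.126) ≈ 0.870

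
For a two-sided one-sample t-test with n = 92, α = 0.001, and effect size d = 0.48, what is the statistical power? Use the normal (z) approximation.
Power ≈ 0.91

Power calculation (one-sample t-test, normal approximation):
z_β = d · √n - z_{α/2}
z_β = 0.48 · √92 - 3.291
z_β = 0.48 · 9.592 - 3.291
z_β = 1.313

Power = Φ(z_β) = Φ(1.313) ≈ 0.905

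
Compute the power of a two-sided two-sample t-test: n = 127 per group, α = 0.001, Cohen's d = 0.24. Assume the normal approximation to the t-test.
Power ≈ 0.08

Power calculation (two-sample t-test, normal approximation):
z_β = d · √(n/2) - z_{α/2}
z_β = 0.24 · √(127/2) - 3.291
z_β = 0.24 · 7.969 - 3.291
z_β = -1.378

Power = Φ(z_β) = Φ(-1.378) ≈ 0.084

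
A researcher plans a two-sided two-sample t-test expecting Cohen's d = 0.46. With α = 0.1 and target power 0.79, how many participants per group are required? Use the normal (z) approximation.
n = 57 per group

Sample size formula (two-sample t-test, normal approximation):
n = 2 · ((z_{α/2} + z_β) / d)²

z_{α/2} = 1.645 (for α = 0.1, two-sided)
z_β = 0.806 (for power = 0.79)
d = 0.46

n = 2 · ((1.645 + 0.806) / 0.46)²
n = 2 · (5.328)²
n ≈ 56.78
Round up to the next whole number: n = 57 per group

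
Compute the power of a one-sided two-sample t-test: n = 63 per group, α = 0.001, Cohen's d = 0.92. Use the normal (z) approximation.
Power ≈ 0.98

Power calculation (two-sample t-test, normal approximation):
z_β = d · √(n/2) - z_α
z_β = 0.92 · √(63/2) - 3.090
z_β = 0.92 · 5.612 - 3.090
z_β = 2.073

Power = Φ(z_β) = Φ(2.073) ≈ 0.981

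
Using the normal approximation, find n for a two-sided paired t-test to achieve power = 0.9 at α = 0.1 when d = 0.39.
n = 57 pairs

Sample size formula (paired t-test, normal approximation):
n = ((z_{α/2} + z_β) / d)²

z_{α/2} = 1.645 (for α = 0.1, two-sided)
z_β = 1.282 (for power = 0.9)
d = 0.39

n = ((1.645 + 1.282) / 0.39)²
n = (7.505)²
n ≈ 56.33
Round up to the next whole number: n = 57 pairs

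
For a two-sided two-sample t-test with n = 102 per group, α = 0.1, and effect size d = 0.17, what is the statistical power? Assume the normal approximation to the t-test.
Power ≈ 0.33

Power calculation (two-sample t-test, normal approximation):
z_β = d · √(n/2) - z_{α/2}
z_β = 0.17 · √(102/2) - 1.645
z_β = 0.17 · 7.141 - 1.645
z_β = -0.431

Power = Φ(z_β) = Φ(-0.431) ≈ 0.333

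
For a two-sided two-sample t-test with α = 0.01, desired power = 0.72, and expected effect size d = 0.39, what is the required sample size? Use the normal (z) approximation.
n = 132 per group

Sample size formula (two-sample t-test, normal approximation):
n = 2 · ((z_{α/2} + z_β) / d)²

z_{α/2} = 2.576 (for α = 0.01, two-sided)
z_β = 0.583 (for power = 0.72)
d = 0.39

n = 2 · ((2.576 + 0.583) / 0.39)²
n = 2 · (8.100)²
n ≈ 131.22
Round up to the next whole number: n = 132 per group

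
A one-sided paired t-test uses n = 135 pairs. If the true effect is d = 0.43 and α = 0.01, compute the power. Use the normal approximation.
Power ≈ 1.00

Power calculation (paired t-test, normal approximation):
z_β = d · √n - z_α
z_β = 0.43 · √135 - 2.326
z_β = 0.43 · 11.619 - 2.326
z_β = 2.670

Power = Φ(z_β) = Φ(2.670) ≈ 0.996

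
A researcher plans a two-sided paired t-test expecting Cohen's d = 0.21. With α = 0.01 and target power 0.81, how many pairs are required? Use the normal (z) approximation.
n = 271 pairs

Sample size formula (paired t-test, normal approximation):
n = ((z_{α/2} + z_β) / d)²

z_{α/2} = 2.576 (for α = 0.01, two-sided)
z_β = 0.878 (for power = 0.81)
d = 0.21

n = ((2.576 + 0.878) / 0.21)²
n = (16.448)²
n ≈ 270.54
Round up to the next whole number: n = 271 pairs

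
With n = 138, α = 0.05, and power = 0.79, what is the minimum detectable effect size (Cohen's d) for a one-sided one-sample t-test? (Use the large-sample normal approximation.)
d ≈ 0.21

Minimum detectable effect (one-sample t-test, normal approximation):
d = (z_α + z_β) / √n
d = (1.645 + 0.806) / √138
d = 2.451 / 11.747
d ≈ 0.21

By Cohen's convention (0.2 small / 0.5 medium / 0.8 large): small effect.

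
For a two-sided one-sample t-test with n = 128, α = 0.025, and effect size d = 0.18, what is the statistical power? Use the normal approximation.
Power ≈ 0.42

Power calculation (one-sample t-test, normal approximation):
z_β = d · √n - z_{α/2}
z_β = 0.18 · √128 - 2.241
z_β = 0.18 · 11.314 - 2.241
z_β = -0.205

Power = Φ(z_β) = Φ(-0.205) ≈ 0.419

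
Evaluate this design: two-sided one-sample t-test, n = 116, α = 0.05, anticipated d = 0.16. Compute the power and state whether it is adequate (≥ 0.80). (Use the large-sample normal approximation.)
Power ≈ 0.41; the study is underpowered (power < 0.80)

Power calculation (one-sample t-test, normal approximation):
z_β = d · √n - z_{α/2}
z_β = 0.16 · √116 - 1.960
z_β = 0.16 · 10.770 - 1.960
z_β = -0.237

Power = Φ(z_β) = Φ(-0.237) ≈ 0.406

Effect size d = 0.16 is very small by Cohen's convention (0.2/0.5/0.8).

Threshold: power ≥ 0.80 is conventionally adequate.
Power ≈ 0.41 → the study is underpowered (power < 0.80).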